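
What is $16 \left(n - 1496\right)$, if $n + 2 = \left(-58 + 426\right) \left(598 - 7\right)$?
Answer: $3455840$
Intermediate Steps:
$n = 217486$ ($n = -2 + \left(-58 + 426\right) \left(598 - 7\right) = -2 + 368 \cdot 591 = -2 + 217488 = 217486$)
$16 \left(n - 1496\right) = 16 \left(217486 - 1496\right) = 16 \cdot 215990 = 3455840$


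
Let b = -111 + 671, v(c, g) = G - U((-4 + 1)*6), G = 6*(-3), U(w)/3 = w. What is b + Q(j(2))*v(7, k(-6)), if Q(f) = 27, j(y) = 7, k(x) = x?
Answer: 1532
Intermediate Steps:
U(w) = 3*w
G = -18
v(c, g) = 36 (v(c, g) = -18 - 3*(-4 + 1)*6 = -18 - 3*(-3*6) = -18 - 3*(-18) = -18 - 1*(-54) = -18 + 54 = 36)
b = 560
b + Q(j(2))*v(7, k(-6)) = 560 + 27*36 = 560 + 972 = 1532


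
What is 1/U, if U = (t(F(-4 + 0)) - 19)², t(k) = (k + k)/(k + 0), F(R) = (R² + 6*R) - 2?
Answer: 1/289 ≈ 0.0034602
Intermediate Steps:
F(R) = -2 + R² + 6*R
t(k) = 2 (t(k) = (2*k)/k = 2)
U = 289 (U = (2 - 19)² = (-17)² = 289)
1/U = 1/289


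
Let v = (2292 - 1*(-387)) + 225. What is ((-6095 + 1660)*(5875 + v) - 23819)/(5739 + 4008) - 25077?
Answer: -94461401/3249 ≈ -29074.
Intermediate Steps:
v = 2904 (v = (2292 + 387) + 225 = 2679 + 225 = 2904)
((-6095 + 1660)*(5875 + v) - 23819)/(5739 + 4008) - 25077 = ((-6095 + 1660)*(5875 + 2904) - 23819)/(5739 + 4008) - 25077 = (-4435*8779 - 23819)/9747 - 25077 = (-38934865 - 23819)*(1/9747) - 25077 = -38958684*1/9747 - 25077 = -12986228/3249 - 25077 = -94461401/3249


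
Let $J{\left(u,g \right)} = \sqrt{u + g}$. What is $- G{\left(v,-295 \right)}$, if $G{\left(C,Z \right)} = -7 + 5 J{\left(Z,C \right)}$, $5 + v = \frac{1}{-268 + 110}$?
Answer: $7 - \frac{5 i \sqrt{7489358}}{158} \approx 7.0 - 86.603 i$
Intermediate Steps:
$v = - \frac{791}{158}$ ($v = -5 + \frac{1}{-268 + 110} = -5 + \frac{1}{-158} = -5 - \frac{1}{158} = - \frac{791}{158} \approx -5.0063$)
$J{\left(u,g \right)} = \sqrt{g + u}$
$G{\left(C,Z \right)} = -7 + 5 \sqrt{C + Z}$
$- G{\left(v,-295 \right)} = - (-7 + 5 \sqrt{- \frac{791}{158} - 295}) = - (-7 + 5 \sqrt{- \frac{47401}{158}}) = - (-7 + 5 \frac{i \sqrt{7489358}}{158}) = - (-7 + \frac{5 i \sqrt{7489358}}{158}) = 7 - \frac{5 i \sqrt{7489358}}{158}$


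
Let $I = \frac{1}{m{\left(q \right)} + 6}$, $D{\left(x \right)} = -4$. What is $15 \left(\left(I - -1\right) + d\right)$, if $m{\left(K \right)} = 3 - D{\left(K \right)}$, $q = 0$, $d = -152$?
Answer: $- \frac{29430}{13} \approx -2263.8$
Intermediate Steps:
$m{\left(K \right)} = 7$ ($m{\left(K \right)} = 3 - -4 = 3 + 4 = 7$)
$I = \frac{1}{13}$ ($I = \frac{1}{7 + 6} = \frac{1}{13} \approx 0.076923$)
$15 \left(\left(I - -1\right) + d\right) = 15 \left(\left(\frac{1}{13} - -1\right) - 152\right) = 15 \left(\left(\frac{1}{13} + 1\right) - 152\right) = 15 \left(\frac{14}{13} - 152\right) = 15 \left(- \frac{1962}{13}\right) = - \frac{29430}{13}$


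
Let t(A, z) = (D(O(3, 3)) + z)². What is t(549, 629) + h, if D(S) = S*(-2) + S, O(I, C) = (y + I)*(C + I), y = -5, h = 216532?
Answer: 627413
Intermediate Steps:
O(I, C) = (-5 + I)*(C + I)
D(S) = -S (D(S) = -2*S + S = -S)
t(A, z) = (12 + z)² (t(A, z) = (-(3² - 5*3 - 5*3 + 3*3) + z)² = (-(9 - 15 - 15 + 9) + z)² = (-1*(-12) + z)² = (12 + z)²)
t(549, 629) + h = (12 + 629)² + 216532 = 641² + 216532 = 410881 + 216532 = 627413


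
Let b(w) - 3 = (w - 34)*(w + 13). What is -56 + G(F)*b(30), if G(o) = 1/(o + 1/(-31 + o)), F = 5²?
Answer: -9358/149 ≈ -62.805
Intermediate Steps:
b(w) = 3 + (-34 + w)*(13 + w) (b(w) = 3 + (w - 34)*(w + 13) = 3 + (-34 + w)*(13 + w))
F = 25
-56 + G(F)*b(30) = -56 + ((-31 + 25)/(1 + 25² - 31*25))*(-439 + 30² - 21*30) = -56 + (-6/(1 + 625 - 775))*(-439 + 900 - 630) = -56 + (-6/(-149))*(-169) = -56 - 1/149*(-6)*(-169) = -56 + (6/149)*(-169) = -56 - 1014/149 = -9358/149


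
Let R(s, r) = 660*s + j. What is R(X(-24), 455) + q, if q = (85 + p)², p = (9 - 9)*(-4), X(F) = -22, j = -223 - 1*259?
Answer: -7777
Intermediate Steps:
j = -482 (j = -223 - 259 = -482)
p = 0 (p = 0*(-4) = 0)
q = 7225 (q = (85 + 0)² = 85² = 7225)
R(s, r) = -482 + 660*s (R(s, r) = 660*s - 482 = -482 + 660*s)
R(X(-24), 455) + q = (-482 + 660*(-22)) + 7225 = (-482 - 14520) + 7225 = -15002 + 7225 = -7777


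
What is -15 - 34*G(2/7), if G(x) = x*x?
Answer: -871/49 ≈ -17.776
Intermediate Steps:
G(x) = x²
-15 - 34*G(2/7) = -15 - 34*(2/7)² = -15 - 34*4/49 = -15 - 136/49 = -871/49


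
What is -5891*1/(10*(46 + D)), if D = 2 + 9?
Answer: -5891/570 ≈ -10.335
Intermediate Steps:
D = 11
-5891*1/(10*(46 + D)) = -5891*1/(10*(46 + 11)) = -5891/(57*10) = -5891/570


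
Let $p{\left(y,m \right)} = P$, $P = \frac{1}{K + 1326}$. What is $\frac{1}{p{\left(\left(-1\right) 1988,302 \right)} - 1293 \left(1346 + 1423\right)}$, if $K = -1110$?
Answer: $- \frac{216}{773348471} \approx -2.793 \cdot 10^{-7}$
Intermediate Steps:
$P = \frac{1}{216}$ ($P = \frac{1}{-1110 + 1326} = \frac{1}{216} \approx 0.0046296$)
$p{\left(y,m \right)} = \frac{1}{216}$
$\frac{1}{p{\left(\left(-1\right) 1988,302 \right)} - 1293 \left(1346 + 1423\right)} = \frac{1}{\frac{1}{216} - 1293 \left(1346 + 1423\right)} = \frac{1}{\frac{1}{216} - 3580317} = \frac{1}{- \frac{773348471}{216}} = - \frac{216}{773348471}$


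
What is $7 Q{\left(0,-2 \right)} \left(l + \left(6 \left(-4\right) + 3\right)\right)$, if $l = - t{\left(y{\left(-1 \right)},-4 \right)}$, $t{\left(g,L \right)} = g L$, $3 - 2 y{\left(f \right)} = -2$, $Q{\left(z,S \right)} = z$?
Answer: $0$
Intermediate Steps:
$y{\left(f \right)} = \frac{5}{2}$ ($y{\left(f \right)} = \frac{3}{2} - -1 = \frac{3}{2} + 1 = \frac{5}{2}$)
$t{\left(g,L \right)} = L g$
$l = 10$ ($l = - \frac{\left(-4\right) 5}{2} = \left(-1\right) \left(-10\right) = 10$)
$7 Q{\left(0,-2 \right)} \left(l + \left(6 \left(-4\right) + 3\right)\right) = 7 \cdot 0 \left(10 + \left(6 \left(-4\right) + 3\right)\right) = 0 \left(10 + \left(-24 + 3\right)\right) = 0 \left(10 - 21\right) = 0 \left(-11\right) = 0$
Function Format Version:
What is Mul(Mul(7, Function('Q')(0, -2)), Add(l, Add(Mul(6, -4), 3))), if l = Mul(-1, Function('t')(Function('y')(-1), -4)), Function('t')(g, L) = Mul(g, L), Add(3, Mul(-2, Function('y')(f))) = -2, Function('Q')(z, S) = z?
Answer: 0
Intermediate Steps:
Function('y')(f) = Rational(5, 2) (Function('y')(f) = Add(Rational(3, 2), Mul(Rational(-1, 2), -2)) = Add(Rational(3, 2), 1) = Rational(5, 2))
Function('t')(g, L) = Mul(L, g)
l = 10 (l = Mul(-1, Mul(-4, Rational(5, 2))) = Mul(-1, -10) = 10)
Mul(Mul(7, Function('Q')(0, -2)), Add(l, Add(Mul(6, -4), 3))) = Mul(Mul(7, 0), Add(10, Add(Mul(6, -4), 3))) = Mul(0, Add(10, Add(-24, 3))) = Mul(0, Add(10, -21)) = Mul(0, -11) = 0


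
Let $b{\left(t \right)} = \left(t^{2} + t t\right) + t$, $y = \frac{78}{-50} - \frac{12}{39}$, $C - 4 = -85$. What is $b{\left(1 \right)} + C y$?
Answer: $\frac{50142}{325} \approx 154.28$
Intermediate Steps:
$C = -81$ ($C = 4 - 85 = -81$)
$y = - \frac{607}{325}$ ($y = 78 \left(- \frac{1}{50}\right) - \frac{4}{13} = - \frac{39}{25} - \frac{4}{13} = - \frac{607}{325} \approx -1.8677$)
$b{\left(t \right)} = t + 2 t^{2}$ ($b{\left(t \right)} = \left(t^{2} + t^{2}\right) + t = 2 t^{2} + t = t + 2 t^{2}$)
$b{\left(1 \right)} + C y = 1 \left(1 + 2 \cdot 1\right) - - \frac{49167}{325} = 1 \left(1 + 2\right) + \frac{49167}{325} = 1 \cdot 3 + \frac{49167}{325} = 3 + \frac{49167}{325} = \frac{50142}{325}$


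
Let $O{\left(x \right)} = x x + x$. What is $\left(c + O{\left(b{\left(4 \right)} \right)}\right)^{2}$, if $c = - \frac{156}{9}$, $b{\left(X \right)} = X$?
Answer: $\frac{64}{9} \approx 7.1111$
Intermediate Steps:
$O{\left(x \right)} = x + x^{2}$ ($O{\left(x \right)} = x^{2} + x = x + x^{2}$)
$c = - \frac{52}{3}$ ($c = \left(-156\right) \frac{1}{9} = - \frac{52}{3} \approx -17.333$)
$\left(c + O{\left(b{\left(4 \right)} \right)}\right)^{2} = \left(- \frac{52}{3} + 4 \left(1 + 4\right)\right)^{2} = \left(- \frac{52}{3} + 4 \cdot 5\right)^{2} = \left(- \frac{52}{3} + 20\right)^{2} = \left(\frac{8}{3}\right)^{2} = \frac{64}{9}$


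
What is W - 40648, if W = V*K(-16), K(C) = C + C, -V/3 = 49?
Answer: -35944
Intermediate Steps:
V = -147 (V = -3*49 = -147)
K(C) = 2*C
W = 4704 (W = -294*(-16) = -147*(-32) = 4704)
W - 40648 = 4704 - 40648 = -35944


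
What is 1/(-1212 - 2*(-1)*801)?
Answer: 1/390 ≈ 0.0025641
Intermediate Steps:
1/(-1212 - 2*(-1)*801) = 1/(-1212 + 2*801) = 1/(-1212 + 1602) = 1/390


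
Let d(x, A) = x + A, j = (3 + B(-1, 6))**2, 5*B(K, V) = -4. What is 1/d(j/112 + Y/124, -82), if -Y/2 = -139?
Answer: -86800/6919249 ≈ -0.012545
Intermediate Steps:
Y = 278 (Y = -2*(-139) = 278)
B(K, V) = -4/5 (B(K, V) = (1/5)*(-4) = -4/5)
j = 121/25 (j = (3 - 4/5)**2 = (11/5)**2 = 121/25 ≈ 4.8400)
d(x, A) = A + x
1/d(j/112 + Y/124, -82) = 1/(-82 + ((121/25)/112 + 278/124)) = 1/(-82 + ((121/25)*(1/112) + 278*(1/124))) = 1/(-82 + (121/2800 + 139/62)) = 1/(-82 + 198351/86800) = 1/(-6919249/86800) = -86800/6919249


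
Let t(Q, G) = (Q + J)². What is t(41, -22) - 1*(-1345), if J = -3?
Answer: 2789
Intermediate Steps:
t(Q, G) = (-3 + Q)² (t(Q, G) = (Q - 3)² = (-3 + Q)²)
t(41, -22) - 1*(-1345) = (-3 + 41)² - 1*(-1345) = 38² + 1345 = 1444 + 1345 = 2789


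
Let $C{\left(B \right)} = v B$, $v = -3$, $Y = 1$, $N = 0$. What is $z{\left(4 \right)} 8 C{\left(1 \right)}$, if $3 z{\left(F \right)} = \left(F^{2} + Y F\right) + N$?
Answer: $-160$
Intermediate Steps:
$C{\left(B \right)} = - 3 B$
$z{\left(F \right)} = \frac{F}{3} + \frac{F^{2}}{3}$ ($z{\left(F \right)} = \frac{\left(F^{2} + 1 F\right) + 0}{3} = \frac{\left(F^{2} + F\right) + 0}{3} = \frac{\left(F + F^{2}\right) + 0}{3} = \frac{F + F^{2}}{3} = \frac{F}{3} + \frac{F^{2}}{3}$)
$z{\left(4 \right)} 8 C{\left(1 \right)} = \frac{1}{3} \cdot 4 \left(1 + 4\right) 8 \left(\left(-3\right) 1\right) = \frac{1}{3} \cdot 4 \cdot 5 \cdot 8 \left(-3\right) = \frac{20}{3} \cdot 8 \left(-3\right) = \frac{160}{3} \left(-3\right) = -160$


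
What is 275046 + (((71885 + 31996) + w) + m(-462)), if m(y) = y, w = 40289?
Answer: 418754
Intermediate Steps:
275046 + (((71885 + 31996) + w) + m(-462)) = 275046 + (((71885 + 31996) + 40289) - 462) = 275046 + ((103881 + 40289) - 462) = 275046 + (144170 - 462) = 275046 + 143708 = 418754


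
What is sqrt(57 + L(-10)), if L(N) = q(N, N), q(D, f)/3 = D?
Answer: 3*sqrt(3) ≈ 5.1962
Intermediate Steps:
q(D, f) = 3*D
L(N) = 3*N
sqrt(57 + L(-10)) = sqrt(57 + 3*(-10)) = sqrt(57 - 30) = sqrt(27) = 3*sqrt(3)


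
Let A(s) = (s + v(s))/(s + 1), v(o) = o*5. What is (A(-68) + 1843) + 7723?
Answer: 641330/67 ≈ 9572.1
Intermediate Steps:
v(o) = 5*o
A(s) = 6*s/(1 + s) (A(s) = (s + 5*s)/(s + 1) = (6*s)/(1 + s) = 6*s/(1 + s))
(A(-68) + 1843) + 7723 = (6*(-68)/(1 - 68) + 1843) + 7723 = (6*(-68)/(-67) + 1843) + 7723 = (6*(-68)*(-1/67) + 1843) + 7723 = (408/67 + 1843) + 7723 = 123889/67 + 7723 = 641330/67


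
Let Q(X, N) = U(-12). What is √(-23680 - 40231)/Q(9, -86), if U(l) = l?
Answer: -I*√63911/12 ≈ -21.067*I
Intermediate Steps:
Q(X, N) = -12
√(-23680 - 40231)/Q(9, -86) = √(-23680 - 40231)/(-12) = √(-63911)*(-1/12) = (I*√63911)*(-1/12) = -I*√63911/12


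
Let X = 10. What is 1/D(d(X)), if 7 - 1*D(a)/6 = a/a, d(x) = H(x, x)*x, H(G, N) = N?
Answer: 1/36 ≈ 0.027778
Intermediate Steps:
d(x) = x**2 (d(x) = x*x = x**2)
D(a) = 36 (D(a) = 42 - 6*a/a = 42 - 6*1 = 42 - 6 = 36)
1/D(d(X)) = 1/36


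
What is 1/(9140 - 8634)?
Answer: 1/506 ≈ 0.0019763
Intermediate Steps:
1/(9140 - 8634) = 1/506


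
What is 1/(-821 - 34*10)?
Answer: -1/1161 ≈ -0.00086133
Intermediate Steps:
1/(-821 - 34*10) = 1/(-821 - 340) = 1/(-1161) = -1/1161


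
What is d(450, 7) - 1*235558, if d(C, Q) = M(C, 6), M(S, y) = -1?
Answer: -235559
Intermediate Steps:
d(C, Q) = -1
d(450, 7) - 1*235558 = -1 - 1*235558 = -1 - 235558 = -235559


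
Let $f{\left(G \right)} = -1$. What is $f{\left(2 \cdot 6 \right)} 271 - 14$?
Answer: $-285$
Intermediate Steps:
$f{\left(2 \cdot 6 \right)} 271 - 14 = \left(-1\right) 271 - 14 = -271 - 14 = -285$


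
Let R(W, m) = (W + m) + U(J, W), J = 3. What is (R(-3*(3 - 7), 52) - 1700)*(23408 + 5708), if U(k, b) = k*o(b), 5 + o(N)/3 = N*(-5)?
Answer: -64666636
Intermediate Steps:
o(N) = -15 - 15*N (o(N) = -15 + 3*(N*(-5)) = -15 + 3*(-5*N) = -15 - 15*N)
U(k, b) = k*(-15 - 15*b)
R(W, m) = -45 + m - 44*W (R(W, m) = (W + m) - 15*3*(1 + W) = (W + m) + (-45 - 45*W) = -45 + m - 44*W)
(R(-3*(3 - 7), 52) - 1700)*(23408 + 5708) = ((-45 + 52 - (-132)*(3 - 7)) - 1700)*(23408 + 5708) = ((-45 + 52 - (-132)*(-4)) - 1700)*29116 = ((-45 + 52 - 44*12) - 1700)*29116 = ((-45 + 52 - 528) - 1700)*29116 = (-521 - 1700)*29116 = -2221*29116 = -64666636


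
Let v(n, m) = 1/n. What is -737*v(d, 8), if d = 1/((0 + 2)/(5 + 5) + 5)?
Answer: -19162/5 ≈ -3832.4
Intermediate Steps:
d = 5/26 (d = 1/(2/10 + 5) = 1/(2*(⅒) + 5) = 1/(⅕ + 5) = 1/(26/5) = 5/26 ≈ 0.19231)
v(n, m) = 1/n
-737*v(d, 8) = -737/5/26 = -737*26/5 = -19162/5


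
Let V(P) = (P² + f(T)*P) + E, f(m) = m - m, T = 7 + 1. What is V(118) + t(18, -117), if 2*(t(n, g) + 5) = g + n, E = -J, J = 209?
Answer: 27321/2 ≈ 13661.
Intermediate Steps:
E = -209 (E = -1*209 = -209)
t(n, g) = -5 + g/2 + n/2 (t(n, g) = -5 + (g + n)/2 = -5 + (g/2 + n/2) = -5 + g/2 + n/2)
T = 8
f(m) = 0
V(P) = -209 + P² (V(P) = (P² + 0*P) - 209 = (P² + 0) - 209 = P² - 209 = -209 + P²)
V(118) + t(18, -117) = (-209 + 118²) + (-5 + (½)*(-117) + (½)*18) = (-209 + 13924) + (-5 - 117/2 + 9) = 13715 - 109/2 = 27321/2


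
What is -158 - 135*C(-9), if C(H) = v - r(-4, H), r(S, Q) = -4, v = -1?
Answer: -563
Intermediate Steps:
C(H) = 3 (C(H) = -1 - 1*(-4) = -1 + 4 = 3)
-158 - 135*C(-9) = -158 - 135*3 = -158 - 405 = -563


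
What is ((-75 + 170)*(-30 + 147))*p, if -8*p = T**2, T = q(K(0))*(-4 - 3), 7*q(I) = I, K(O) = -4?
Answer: -22230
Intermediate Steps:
q(I) = I/7
T = 4 (T = ((1/7)*(-4))*(-4 - 3) = -4/7*(-7) = 4)
p = -2 (p = -1/8*4**2 = -1/8*16 = -2)
((-75 + 170)*(-30 + 147))*p = ((-75 + 170)*(-30 + 147))*(-2) = (95*117)*(-2) = 11115*(-2) = -22230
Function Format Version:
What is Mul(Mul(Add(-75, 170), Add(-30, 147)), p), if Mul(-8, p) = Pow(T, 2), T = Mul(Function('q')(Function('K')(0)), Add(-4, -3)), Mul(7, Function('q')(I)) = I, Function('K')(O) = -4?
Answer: -22230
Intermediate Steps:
Function('q')(I) = Mul(Rational(1, 7), I)
T = 4 (T = Mul(Mul(Rational(1, 7), -4), Add(-4, -3)) = Mul(Rational(-4, 7), -7) = 4)
p = -2 (p = Mul(Rational(-1, 8), Pow(4, 2)) = Mul(Rational(-1, 8), 16) = -2)
Mul(Mul(Add(-75, 170), Add(-30, 147)), p) = Mul(Mul(Add(-75, 170), Add(-30, 147)), -2) = Mul(Mul(95, 117), -2) = Mul(11115, -2) = -22230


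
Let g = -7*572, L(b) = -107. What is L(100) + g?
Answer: -4111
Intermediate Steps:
g = -4004
L(100) + g = -107 - 4004 = -4111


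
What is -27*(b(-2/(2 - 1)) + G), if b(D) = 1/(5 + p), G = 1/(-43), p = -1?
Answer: -1053/172 ≈ -6.1221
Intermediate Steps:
G = -1/43 ≈ -0.023256
b(D) = 1/4 (b(D) = 1/(5 - 1) = 1/4)
-27*(b(-2/(2 - 1)) + G) = -27*(1/4 - 1/43) = -27*39/172 = -1053/172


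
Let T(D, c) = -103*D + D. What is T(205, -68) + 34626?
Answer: 13716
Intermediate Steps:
T(D, c) = -102*D
T(205, -68) + 34626 = -102*205 + 34626 = -20910 + 34626 = 13716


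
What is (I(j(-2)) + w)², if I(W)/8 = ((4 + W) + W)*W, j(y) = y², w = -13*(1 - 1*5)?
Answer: 190096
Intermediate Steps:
w = 52 (w = -13*(1 - 5) = -13*(-4) = 52)
I(W) = 8*W*(4 + 2*W) (I(W) = 8*(((4 + W) + W)*W) = 8*((4 + 2*W)*W) = 8*(W*(4 + 2*W)) = 8*W*(4 + 2*W))
(I(j(-2)) + w)² = (16*(-2)²*(2 + (-2)²) + 52)² = (16*4*(2 + 4) + 52)² = (16*4*6 + 52)² = (384 + 52)² = 436² = 190096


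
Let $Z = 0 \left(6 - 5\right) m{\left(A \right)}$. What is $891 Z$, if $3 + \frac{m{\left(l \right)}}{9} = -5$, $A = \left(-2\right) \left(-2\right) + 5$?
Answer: $0$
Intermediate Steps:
$A = 9$ ($A = 4 + 5 = 9$)
$m{\left(l \right)} = -72$ ($m{\left(l \right)} = -27 + 9 \left(-5\right) = -27 - 45 = -72$)
$Z = 0$ ($Z = 0 \left(6 - 5\right) \left(-72\right) = 0 \cdot 1 \left(-72\right) = 0 \left(-72\right) = 0$)
$891 Z = 891 \cdot 0 = 0$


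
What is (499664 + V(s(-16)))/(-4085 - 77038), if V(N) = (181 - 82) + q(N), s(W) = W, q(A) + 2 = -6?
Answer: -166585/27041 ≈ -6.1605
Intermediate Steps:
q(A) = -8 (q(A) = -2 - 6 = -8)
V(N) = 91 (V(N) = (181 - 82) - 8 = 99 - 8 = 91)
(499664 + V(s(-16)))/(-4085 - 77038) = (499664 + 91)/(-4085 - 77038) = 499755/(-81123) = 499755*(-1/81123) = -166585/27041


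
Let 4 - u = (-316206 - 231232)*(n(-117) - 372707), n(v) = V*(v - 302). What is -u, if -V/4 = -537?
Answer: 696734743918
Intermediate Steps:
V = 2148 (V = -4*(-537) = 2148)
n(v) = -648696 + 2148*v (n(v) = 2148*(v - 302) = 2148*(-302 + v) = -648696 + 2148*v)
u = -696734743918 (u = 4 - (-316206 - 231232)*((-648696 + 2148*(-117)) - 372707) = 4 - (-547438)*((-648696 - 251316) - 372707) = 4 - (-547438)*(-900012 - 372707) = 4 - (-547438)*(-1272719) = 4 - 1*696734743922 = 4 - 696734743922 = -696734743918)
-u = -1*(-696734743918) = 696734743918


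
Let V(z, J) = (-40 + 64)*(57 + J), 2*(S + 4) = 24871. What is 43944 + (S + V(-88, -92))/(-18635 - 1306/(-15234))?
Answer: 12474834391185/283884284 ≈ 43943.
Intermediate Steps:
S = 24863/2 (S = -4 + (½)*24871 = -4 + 24871/2 = 24863/2 ≈ 12432.)
V(z, J) = 1368 + 24*J (V(z, J) = 24*(57 + J) = 1368 + 24*J)
43944 + (S + V(-88, -92))/(-18635 - 1306/(-15234)) = 43944 + (24863/2 + (1368 + 24*(-92)))/(-18635 - 1306/(-15234)) = 43944 + (24863/2 + (1368 - 2208))/(-18635 - 1306*(-1/15234)) = 43944 + (24863/2 - 840)/(-18635 + 653/7617) = 43944 + 23183/(2*(-141942142/7617)) = 43944 + (23183/2)*(-7617/141942142) = 43944 - 176584911/283884284 = 12474834391185/283884284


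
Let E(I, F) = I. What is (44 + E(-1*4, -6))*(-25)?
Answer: -1000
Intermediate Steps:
(44 + E(-1*4, -6))*(-25) = (44 - 1*4)*(-25) = (44 - 4)*(-25) = 40*(-25) = -1000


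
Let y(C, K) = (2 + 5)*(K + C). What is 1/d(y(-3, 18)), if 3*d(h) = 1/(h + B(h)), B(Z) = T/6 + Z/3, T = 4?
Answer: 422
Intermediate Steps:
B(Z) = ⅔ + Z/3 (B(Z) = 4/6 + Z/3 = 4*(⅙) + Z*(⅓) = ⅔ + Z/3)
y(C, K) = 7*C + 7*K (y(C, K) = 7*(C + K) = 7*C + 7*K)
d(h) = 1/(3*(⅔ + 4*h/3)) (d(h) = 1/(3*(h + (⅔ + h/3))) = 1/(3*(⅔ + 4*h/3)))
1/d(y(-3, 18)) = 1/(1/(2*(1 + 2*(7*(-3) + 7*18)))) = 1/(1/(2*(1 + 2*(-21 + 126)))) = 1/(1/(2*(1 + 2*105))) = 1/(1/(2*(1 + 210))) = 1/((½)/211) = 1/((½)*(1/211)) = 1/(1/422) = 422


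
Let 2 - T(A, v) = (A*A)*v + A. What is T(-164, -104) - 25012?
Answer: 2772338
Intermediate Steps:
T(A, v) = 2 - A - v*A² (T(A, v) = 2 - ((A*A)*v + A) = 2 - (A²*v + A) = 2 - (v*A² + A) = 2 - (A + v*A²) = 2 + (-A - v*A²) = 2 - A - v*A²)
T(-164, -104) - 25012 = (2 - 1*(-164) - 1*(-104)*(-164)²) - 25012 = (2 + 164 - 1*(-104)*26896) - 25012 = (2 + 164 + 2797184) - 25012 = 2797350 - 25012 = 2772338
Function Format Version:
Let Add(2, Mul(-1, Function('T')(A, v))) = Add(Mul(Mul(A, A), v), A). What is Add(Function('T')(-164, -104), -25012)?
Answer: 2772338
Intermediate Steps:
Function('T')(A, v) = Add(2, Mul(-1, A), Mul(-1, v, Pow(A, 2))) (Function('T')(A, v) = Add(2, Mul(-1, Add(Mul(Mul(A, A), v), A))) = Add(2, Mul(-1, Add(Mul(Pow(A, 2), v), A))) = Add(2, Mul(-1, Add(Mul(v, Pow(A, 2)), A))) = Add(2, Mul(-1, Add(A, Mul(v, Pow(A, 2))))) = Add(2, Add(Mul(-1, A), Mul(-1, v, Pow(A, 2)))) = Add(2, Mul(-1, A), Mul(-1, v, Pow(A, 2))))
Add(Function('T')(-164, -104), -25012) = Add(Add(2, Mul(-1, -164), Mul(-1, -104, Pow(-164, 2))), -25012) = Add(Add(2, 164, Mul(-1, -104, 26896)), -25012) = Add(Add(2, 164, 2797184), -25012) = Add(2797350, -25012) = 2772338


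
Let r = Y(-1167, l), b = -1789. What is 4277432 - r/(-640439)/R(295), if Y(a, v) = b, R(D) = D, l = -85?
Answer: 808133110429371/188929505 ≈ 4.2774e+6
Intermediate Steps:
Y(a, v) = -1789
r = -1789
4277432 - r/(-640439)/R(295) = 4277432 - (-1789/(-640439))/295 = 4277432 - (-1789*(-1/640439))/295 = 4277432 - 1789/(640439*295) = 4277432 - 1*1789/188929505 = 4277432 - 1789/188929505 = 808133110429371/188929505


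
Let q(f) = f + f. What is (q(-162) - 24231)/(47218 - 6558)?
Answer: -4911/8132 ≈ -0.60391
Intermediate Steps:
q(f) = 2*f
(q(-162) - 24231)/(47218 - 6558) = (2*(-162) - 24231)/(47218 - 6558) = (-324 - 24231)/40660 = -24555*1/40660 = -4911/8132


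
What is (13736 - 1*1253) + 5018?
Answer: 17501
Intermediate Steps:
(13736 - 1*1253) + 5018 = (13736 - 1253) + 5018 = 12483 + 5018 = 17501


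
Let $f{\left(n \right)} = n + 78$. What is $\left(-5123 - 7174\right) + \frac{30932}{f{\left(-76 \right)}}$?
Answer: $3169$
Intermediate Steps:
$f{\left(n \right)} = 78 + n$
$\left(-5123 - 7174\right) + \frac{30932}{f{\left(-76 \right)}} = \left(-5123 - 7174\right) + \frac{30932}{78 - 76} = -12297 + \frac{30932}{2} = -12297 + 30932 \cdot \frac{1}{2} = -12297 + 15466 = 3169$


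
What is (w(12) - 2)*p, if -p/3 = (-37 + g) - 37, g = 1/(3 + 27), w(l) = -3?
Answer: -2219/2 ≈ -1109.5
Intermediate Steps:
g = 1/30 ≈ 0.033333
p = 2219/10 (p = -3*((-37 + 1/30) - 37) = -3*(-1109/30 - 37) = -3*(-2219/30) = 2219/10 ≈ 221.90)
(w(12) - 2)*p = (-3 - 2)*(2219/10) = -5*2219/10 = -2219/2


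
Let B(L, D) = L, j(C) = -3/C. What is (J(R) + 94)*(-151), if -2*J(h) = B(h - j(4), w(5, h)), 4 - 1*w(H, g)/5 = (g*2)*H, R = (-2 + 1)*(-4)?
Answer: -110683/8 ≈ -13835.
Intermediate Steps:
R = 4 (R = -1*(-4) = 4)
w(H, g) = 20 - 10*H*g (w(H, g) = 20 - 5*g*2*H = 20 - 5*2*g*H = 20 - 10*H*g)
J(h) = -3/8 - h/2 (J(h) = -(h - (-3)/4)/2 = -(h - 1*(-¾))/2 = -(h + ¾)/2 = -(¾ + h)/2 = -3/8 - h/2)
(J(R) + 94)*(-151) = ((-3/8 - ½*4) + 94)*(-151) = ((-3/8 - 2) + 94)*(-151) = (-19/8 + 94)*(-151) = (733/8)*(-151) = -110683/8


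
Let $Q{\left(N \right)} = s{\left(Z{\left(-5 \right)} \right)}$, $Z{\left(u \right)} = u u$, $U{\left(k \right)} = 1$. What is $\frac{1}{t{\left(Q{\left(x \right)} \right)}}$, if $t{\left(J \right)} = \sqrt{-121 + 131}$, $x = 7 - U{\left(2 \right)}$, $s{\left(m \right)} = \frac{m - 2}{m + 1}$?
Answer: $\frac{\sqrt{10}}{10} \approx 0.31623$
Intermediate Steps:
$Z{\left(u \right)} = u^{2}$
$s{\left(m \right)} = \frac{-2 + m}{1 + m}$
$x = 6$ ($x = 7 - 1 = 6$)
$Q{\left(N \right)} = \frac{23}{26}$ ($Q{\left(N \right)} = \frac{-2 + \left(-5\right)^{2}}{1 + \left(-5\right)^{2}} = \frac{-2 + 25}{1 + 25} = \frac{1}{26} \cdot 23 = \frac{23}{26}$)
$t{\left(J \right)} = \sqrt{10}$
$\frac{1}{t{\left(Q{\left(x \right)} \right)}} = \frac{1}{\sqrt{10}} = \frac{\sqrt{10}}{10}$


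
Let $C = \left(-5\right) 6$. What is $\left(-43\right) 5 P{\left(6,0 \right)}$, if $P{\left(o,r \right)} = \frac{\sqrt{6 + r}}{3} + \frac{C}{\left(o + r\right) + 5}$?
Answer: $\frac{6450}{11} - \frac{215 \sqrt{6}}{3} \approx 410.82$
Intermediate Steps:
$C = -30$
$P{\left(o,r \right)} = - \frac{30}{5 + o + r} + \frac{\sqrt{6 + r}}{3}$ ($P{\left(o,r \right)} = \frac{\sqrt{6 + r}}{3} - \frac{30}{\left(o + r\right) + 5} = \sqrt{6 + r} \frac{1}{3} - \frac{30}{5 + o + r} = \frac{\sqrt{6 + r}}{3} - \frac{30}{5 + o + r} = - \frac{30}{5 + o + r} + \frac{\sqrt{6 + r}}{3}$)
$\left(-43\right) 5 P{\left(6,0 \right)} = \left(-43\right) 5 \frac{-90 + 5 \sqrt{6 + 0} + 6 \sqrt{6 + 0} + 0 \sqrt{6 + 0}}{3 \left(5 + 6 + 0\right)} = - 215 \frac{-90 + 5 \sqrt{6} + 6 \sqrt{6} + 0 \sqrt{6}}{3 \cdot 11} = - 215 \cdot \frac{1}{3} \cdot \frac{1}{11} \left(-90 + 5 \sqrt{6} + 6 \sqrt{6} + 0\right) = - 215 \cdot \frac{1}{3} \cdot \frac{1}{11} \left(-90 + 11 \sqrt{6}\right) = - 215 \left(- \frac{30}{11} + \frac{\sqrt{6}}{3}\right) = \frac{6450}{11} - \frac{215 \sqrt{6}}{3}$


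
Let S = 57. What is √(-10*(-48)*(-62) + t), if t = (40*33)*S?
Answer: 2*√11370 ≈ 213.26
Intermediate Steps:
t = 75240 (t = (40*33)*57 = 1320*57 = 75240)
√(-10*(-48)*(-62) + t) = √(-10*(-48)*(-62) + 75240) = √(480*(-62) + 75240) = √(-29760 + 75240) = √45480 = 2*√11370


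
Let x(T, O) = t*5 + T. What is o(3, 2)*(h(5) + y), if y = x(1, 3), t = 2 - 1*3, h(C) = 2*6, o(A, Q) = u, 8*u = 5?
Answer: 5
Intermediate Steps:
u = 5/8 (u = (⅛)*5 = 5/8 ≈ 0.62500)
o(A, Q) = 5/8
h(C) = 12
t = -1 (t = 2 - 3 = -1)
x(T, O) = -5 + T (x(T, O) = -1*5 + T = -5 + T)
y = -4 (y = -5 + 1 = -4)
o(3, 2)*(h(5) + y) = 5*(12 - 4)/8 = (5/8)*8 = 5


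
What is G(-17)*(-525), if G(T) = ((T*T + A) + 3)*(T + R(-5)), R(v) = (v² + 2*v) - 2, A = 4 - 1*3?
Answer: 615300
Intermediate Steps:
A = 1 (A = 4 - 3 = 1)
R(v) = -2 + v² + 2*v
G(T) = (4 + T²)*(13 + T) (G(T) = ((T*T + 1) + 3)*(T + (-2 + (-5)² + 2*(-5))) = ((T² + 1) + 3)*(T + (-2 + 25 - 10)) = ((1 + T²) + 3)*(T + 13) = (4 + T²)*(13 + T))
G(-17)*(-525) = (52 + (-17)³ + 4*(-17) + 13*(-17)²)*(-525) = (52 - 4913 - 68 + 13*289)*(-525) = (52 - 4913 - 68 + 3757)*(-525) = -1172*(-525) = 615300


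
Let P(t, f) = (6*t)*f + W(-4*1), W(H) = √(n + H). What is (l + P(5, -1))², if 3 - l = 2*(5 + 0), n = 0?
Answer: 1365 - 148*I ≈ 1365.0 - 148.0*I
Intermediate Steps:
W(H) = √H (W(H) = √(0 + H) = √H)
P(t, f) = 2*I + 6*f*t (P(t, f) = (6*t)*f + √(-4*1) = 6*f*t + √(-4) = 6*f*t + 2*I = 2*I + 6*f*t)
l = -7 (l = 3 - 2*(5 + 0) = 3 - 2*5 = 3 - 1*10 = 3 - 10 = -7)
(l + P(5, -1))² = (-7 + (2*I + 6*(-1)*5))² = (-7 + (2*I - 30))² = (-7 + (-30 + 2*I))² = (-37 + 2*I)²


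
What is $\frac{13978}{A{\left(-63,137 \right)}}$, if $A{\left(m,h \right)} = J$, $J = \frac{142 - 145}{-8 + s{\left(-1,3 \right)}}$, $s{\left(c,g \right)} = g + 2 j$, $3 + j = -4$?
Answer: $\frac{265582}{3} \approx 88527.0$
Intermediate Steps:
$j = -7$ ($j = -3 - 4 = -7$)
$s{\left(c,g \right)} = -14 + g$ ($s{\left(c,g \right)} = g + 2 \left(-7\right) = g - 14 = -14 + g$)
$J = \frac{3}{19}$ ($J = \frac{142 - 145}{-8 + \left(-14 + 3\right)} = - \frac{3}{-8 - 11} = - \frac{3}{-19} = \left(-3\right) \left(- \frac{1}{19}\right) = \frac{3}{19} \approx 0.15789$)
$A{\left(m,h \right)} = \frac{3}{19}$
$\frac{13978}{A{\left(-63,137 \right)}} = \frac{13978}{\frac{3}{19}} = 13978 \cdot \frac{19}{3} = \frac{265582}{3}$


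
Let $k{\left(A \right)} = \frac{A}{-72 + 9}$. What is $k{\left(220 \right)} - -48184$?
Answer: $\frac{3035372}{63} \approx 48181.0$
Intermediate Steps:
$k{\left(A \right)} = - \frac{A}{63}$ ($k{\left(A \right)} = \frac{A}{-63} = A \left(- \frac{1}{63}\right) = - \frac{A}{63}$)
$k{\left(220 \right)} - -48184 = \left(- \frac{1}{63}\right) 220 - -48184 = - \frac{220}{63} + 48184 = \frac{3035372}{63}$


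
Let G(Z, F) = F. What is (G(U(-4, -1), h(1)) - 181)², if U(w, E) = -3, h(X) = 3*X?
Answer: 31684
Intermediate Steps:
(G(U(-4, -1), h(1)) - 181)² = (3*1 - 181)² = (3 - 181)² = (-178)² = 31684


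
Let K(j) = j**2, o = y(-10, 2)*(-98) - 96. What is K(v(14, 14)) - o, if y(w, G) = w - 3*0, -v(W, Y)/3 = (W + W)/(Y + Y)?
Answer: -875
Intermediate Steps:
v(W, Y) = -3*W/Y (v(W, Y) = -3*(W + W)/(Y + Y) = -3*2*W/(2*Y) = -3*2*W*1/(2*Y) = -3*W/Y)
y(w, G) = w (y(w, G) = w + 0 = w)
o = 884 (o = -10*(-98) - 96 = 980 - 96 = 884)
K(v(14, 14)) - o = (-3*14/14)**2 - 1*884 = (-3*14*1/14)**2 - 884 = (-3)**2 - 884 = 9 - 884 = -875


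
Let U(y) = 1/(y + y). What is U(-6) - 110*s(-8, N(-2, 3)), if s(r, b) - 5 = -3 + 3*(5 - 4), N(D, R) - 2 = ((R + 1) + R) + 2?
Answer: -6601/12 ≈ -550.08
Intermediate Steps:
U(y) = 1/(2*y)
N(D, R) = 5 + 2*R (N(D, R) = 2 + (((R + 1) + R) + 2) = 2 + (((1 + R) + R) + 2) = 2 + ((1 + 2*R) + 2) = 2 + (3 + 2*R) = 5 + 2*R)
s(r, b) = 5 (s(r, b) = 5 + (-3 + 3*(5 - 4)) = 5 + (-3 + 3*1) = 5 + (-3 + 3) = 5 + 0 = 5)
U(-6) - 110*s(-8, N(-2, 3)) = (1/2)/(-6) - 110*5 = (1/2)*(-1/6) - 550 = -1/12 - 550 = -6601/12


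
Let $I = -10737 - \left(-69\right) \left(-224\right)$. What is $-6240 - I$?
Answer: $19953$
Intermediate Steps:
$I = -26193$ ($I = -10737 - 15456 = -26193$)
$-6240 - I = -6240 - -26193 = -6240 + 26193 = 19953$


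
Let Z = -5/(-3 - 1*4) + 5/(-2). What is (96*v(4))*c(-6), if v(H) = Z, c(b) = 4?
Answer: -4800/7 ≈ -685.71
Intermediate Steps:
Z = -25/14 (Z = -5/(-3 - 4) + 5*(-1/2) = -5/(-7) - 5/2 = -5*(-1/7) - 5/2 = 5/7 - 5/2 = -25/14 ≈ -1.7857)
v(H) = -25/14
(96*v(4))*c(-6) = (96*(-25/14))*4 = -1200/7*4 = -4800/7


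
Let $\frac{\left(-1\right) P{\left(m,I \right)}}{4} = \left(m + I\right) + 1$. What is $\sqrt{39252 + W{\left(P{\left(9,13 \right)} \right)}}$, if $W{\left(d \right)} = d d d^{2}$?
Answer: $2 \sqrt{17919637} \approx 8466.3$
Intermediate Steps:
$P{\left(m,I \right)} = -4 - 4 I - 4 m$ ($P{\left(m,I \right)} = - 4 \left(\left(m + I\right) + 1\right) = - 4 \left(\left(I + m\right) + 1\right) = - 4 \left(1 + I + m\right) = -4 - 4 I - 4 m$)
$W{\left(d \right)} = d^{4}$ ($W{\left(d \right)} = d^{2} d^{2} = d^{4}$)
$\sqrt{39252 + W{\left(P{\left(9,13 \right)} \right)}} = \sqrt{39252 + \left(-4 - 52 - 36\right)^{4}} = \sqrt{39252 + \left(-92\right)^{4}} = \sqrt{39252 + 71639296} = \sqrt{71678548} = 2 \sqrt{17919637}$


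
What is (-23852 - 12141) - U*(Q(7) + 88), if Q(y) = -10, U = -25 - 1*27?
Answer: -31937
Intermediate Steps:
U = -52 (U = -25 - 27 = -52)
(-23852 - 12141) - U*(Q(7) + 88) = (-23852 - 12141) - (-52)*(-10 + 88) = -35993 - (-52)*78 = -35993 - 1*(-4056) = -35993 + 4056 = -31937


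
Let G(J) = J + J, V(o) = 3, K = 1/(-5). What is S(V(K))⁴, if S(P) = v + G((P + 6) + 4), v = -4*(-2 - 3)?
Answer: 4477456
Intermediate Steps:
K = -⅕ ≈ -0.20000
G(J) = 2*J
v = 20 (v = -4*(-5) = 20)
S(P) = 40 + 2*P (S(P) = 20 + 2*((P + 6) + 4) = 20 + 2*((6 + P) + 4) = 20 + 2*(10 + P) = 20 + (20 + 2*P) = 40 + 2*P)
S(V(K))⁴ = (40 + 2*3)⁴ = (40 + 6)⁴ = 46⁴ = 4477456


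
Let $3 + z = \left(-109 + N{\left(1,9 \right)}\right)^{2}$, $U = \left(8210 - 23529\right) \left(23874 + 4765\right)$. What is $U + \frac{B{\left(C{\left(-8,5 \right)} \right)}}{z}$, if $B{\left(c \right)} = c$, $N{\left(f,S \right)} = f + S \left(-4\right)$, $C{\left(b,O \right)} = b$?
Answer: $- \frac{9095999196461}{20733} \approx -4.3872 \cdot 10^{8}$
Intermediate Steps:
$N{\left(f,S \right)} = f - 4 S$
$U = -438720841$ ($U = \left(-15319\right) 28639 = -438720841$)
$z = 20733$ ($z = -3 + \left(-109 + \left(1 - 36\right)\right)^{2} = -3 + \left(-109 - 35\right)^{2} = -3 + \left(-144\right)^{2} = -3 + 20736 = 20733$)
$U + \frac{B{\left(C{\left(-8,5 \right)} \right)}}{z} = -438720841 - \frac{8}{20733} = - \frac{9095999196461}{20733}$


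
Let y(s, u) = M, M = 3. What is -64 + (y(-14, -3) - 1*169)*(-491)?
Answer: 81442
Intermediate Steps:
y(s, u) = 3
-64 + (y(-14, -3) - 1*169)*(-491) = -64 + (3 - 1*169)*(-491) = -64 + (3 - 169)*(-491) = -64 - 166*(-491) = -64 + 81506 = 81442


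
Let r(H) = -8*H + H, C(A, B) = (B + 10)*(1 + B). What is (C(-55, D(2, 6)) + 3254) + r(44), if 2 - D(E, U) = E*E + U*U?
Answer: 3982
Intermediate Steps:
D(E, U) = 2 - E² - U² (D(E, U) = 2 - (E*E + U*U) = 2 - (E² + U²) = 2 + (-E² - U²) = 2 - E² - U²)
C(A, B) = (1 + B)*(10 + B) (C(A, B) = (10 + B)*(1 + B) = (1 + B)*(10 + B))
r(H) = -7*H
(C(-55, D(2, 6)) + 3254) + r(44) = ((10 + (2 - 1*2² - 1*6²)² + 11*(2 - 1*2² - 1*6²)) + 3254) - 7*44 = ((10 + (2 - 1*4 - 1*36)² + 11*(2 - 1*4 - 1*36)) + 3254) - 308 = ((10 + (2 - 4 - 36)² + 11*(2 - 4 - 36)) + 3254) - 308 = ((10 + (-38)² + 11*(-38)) + 3254) - 308 = ((10 + 1444 - 418) + 3254) - 308 = (1036 + 3254) - 308 = 4290 - 308 = 3982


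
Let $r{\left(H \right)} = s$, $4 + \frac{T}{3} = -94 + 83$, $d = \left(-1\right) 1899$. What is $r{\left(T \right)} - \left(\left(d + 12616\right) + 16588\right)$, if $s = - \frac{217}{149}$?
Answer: $- \frac{4068662}{149} \approx -27306.0$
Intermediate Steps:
$d = -1899$
$s = - \frac{217}{149}$ ($s = \left(-217\right) \frac{1}{149} = - \frac{217}{149} \approx -1.4564$)
$T = -45$ ($T = -12 + 3 \left(-94 + 83\right) = -12 + 3 \left(-11\right) = -12 - 33 = -45$)
$r{\left(H \right)} = - \frac{217}{149}$
$r{\left(T \right)} - \left(\left(d + 12616\right) + 16588\right) = - \frac{217}{149} - \left(\left(-1899 + 12616\right) + 16588\right) = - \frac{217}{149} - \left(10717 + 16588\right) = - \frac{217}{149} - 27305 = - \frac{4068662}{149}$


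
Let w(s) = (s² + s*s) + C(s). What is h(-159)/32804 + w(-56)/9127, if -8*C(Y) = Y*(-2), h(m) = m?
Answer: 203836239/299402108 ≈ 0.68081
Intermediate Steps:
C(Y) = Y/4 (C(Y) = -Y*(-2)/8 = -(-1)*Y/4 = Y/4)
w(s) = 2*s² + s/4 (w(s) = (s² + s*s) + s/4 = (s² + s²) + s/4 = 2*s² + s/4)
h(-159)/32804 + w(-56)/9127 = -159/32804 + ((¼)*(-56)*(1 + 8*(-56)))/9127 = -159*1/32804 + ((¼)*(-56)*(1 - 448))*(1/9127) = -159/32804 + ((¼)*(-56)*(-447))*(1/9127) = -159/32804 + 6258*(1/9127) = -159/32804 + 6258/9127 = 203836239/299402108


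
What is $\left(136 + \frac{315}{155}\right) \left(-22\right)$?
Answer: $- \frac{94138}{31} \approx -3036.7$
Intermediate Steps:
$\left(136 + \frac{315}{155}\right) \left(-22\right) = \left(136 + 315 \cdot \frac{1}{155}\right) \left(-22\right) = \left(136 + \frac{63}{31}\right) \left(-22\right) = \frac{4279}{31} \left(-22\right) = - \frac{94138}{31}$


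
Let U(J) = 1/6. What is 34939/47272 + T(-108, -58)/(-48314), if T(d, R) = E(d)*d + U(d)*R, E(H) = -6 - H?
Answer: 3313872241/3425849112 ≈ 0.96731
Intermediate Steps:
U(J) = 1/6
T(d, R) = R/6 + d*(-6 - d) (T(d, R) = (-6 - d)*d + R/6 = d*(-6 - d) + R/6 = R/6 + d*(-6 - d))
34939/47272 + T(-108, -58)/(-48314) = 34939/47272 + ((1/6)*(-58) - 1*(-108)*(6 - 108))/(-48314) = 34939*(1/47272) + (-29/3 - 1*(-108)*(-102))*(-1/48314) = 34939/47272 + (-29/3 - 11016)*(-1/48314) = 34939/47272 - 33077/3*(-1/48314) = 34939/47272 + 33077/144942 = 3313872241/3425849112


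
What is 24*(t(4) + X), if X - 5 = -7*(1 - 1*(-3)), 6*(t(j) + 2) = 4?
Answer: -584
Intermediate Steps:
t(j) = -4/3 (t(j) = -2 + (⅙)*4 = -2 + ⅔ = -4/3)
X = -23 (X = 5 - 7*(1 - 1*(-3)) = 5 - 7*(1 + 3) = 5 - 7*4 = 5 - 28 = -23)
24*(t(4) + X) = 24*(-4/3 - 23) = 24*(-73/3) = -584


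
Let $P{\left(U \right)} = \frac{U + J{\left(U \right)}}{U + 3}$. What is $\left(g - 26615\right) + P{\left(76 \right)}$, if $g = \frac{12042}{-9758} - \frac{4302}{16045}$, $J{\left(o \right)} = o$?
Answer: $- \frac{164595219505152}{6184400845} \approx -26615.0$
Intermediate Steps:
$P{\left(U \right)} = \frac{2 U}{3 + U}$ ($P{\left(U \right)} = \frac{U + U}{U + 3} = \frac{2 U}{3 + U}$)
$g = - \frac{117596403}{78283555}$ ($g = 12042 \left(- \frac{1}{9758}\right) - \frac{4302}{16045} = - \frac{6021}{4879} - \frac{4302}{16045} = - \frac{117596403}{78283555} \approx -1.5022$)
$\left(g - 26615\right) + P{\left(76 \right)} = \left(- \frac{117596403}{78283555} - 26615\right) + 2 \cdot 76 \frac{1}{3 + 76} = - \frac{2083634412728}{78283555} + 2 \cdot 76 \cdot \frac{1}{79} = - \frac{2083634412728}{78283555} + \frac{152}{79} = - \frac{164595219505152}{6184400845}$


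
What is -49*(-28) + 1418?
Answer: 2790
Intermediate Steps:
-49*(-28) + 1418 = 1372 + 1418 = 2790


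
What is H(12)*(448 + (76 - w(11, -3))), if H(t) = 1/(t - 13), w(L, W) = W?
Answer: -527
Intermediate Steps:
H(t) = 1/(-13 + t)
H(12)*(448 + (76 - w(11, -3))) = (448 + (76 - 1*(-3)))/(-13 + 12) = (448 + (76 + 3))/(-1) = -(448 + 79) = -1*527 = -527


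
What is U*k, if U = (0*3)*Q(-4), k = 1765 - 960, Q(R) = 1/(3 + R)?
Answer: 0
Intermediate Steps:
k = 805
U = 0 (U = (0*3)/(3 - 4) = 0/(-1) = 0*(-1) = 0)
U*k = 0*805 = 0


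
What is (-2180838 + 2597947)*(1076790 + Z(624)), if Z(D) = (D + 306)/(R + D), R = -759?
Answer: 4042223340232/9 ≈ 4.4914e+11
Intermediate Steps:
Z(D) = (306 + D)/(-759 + D) (Z(D) = (D + 306)/(-759 + D) = (306 + D)/(-759 + D))
(-2180838 + 2597947)*(1076790 + Z(624)) = (-2180838 + 2597947)*(1076790 + (306 + 624)/(-759 + 624)) = 417109*(1076790 + 930/(-135)) = 417109*(1076790 - 1/135*930) = 417109*(1076790 - 62/9) = 417109*(9691048/9) = 4042223340232/9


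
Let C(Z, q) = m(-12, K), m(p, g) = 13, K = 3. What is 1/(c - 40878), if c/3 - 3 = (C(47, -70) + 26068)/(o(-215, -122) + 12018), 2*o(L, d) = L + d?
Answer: -23699/968397945 ≈ -2.4472e-5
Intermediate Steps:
o(L, d) = L/2 + d/2 (o(L, d) = (L + d)/2 = L/2 + d/2)
C(Z, q) = 13
c = 369777/23699 (c = 9 + 3*((13 + 26068)/(((1/2)*(-215) + (1/2)*(-122)) + 12018)) = 9 + 3*(26081/((-215/2 - 61) + 12018)) = 9 + 3*(26081/(-337/2 + 12018)) = 9 + 3*(26081/(23699/2)) = 9 + 3*(26081*(2/23699)) = 9 + 3*(52162/23699) = 9 + 156486/23699 = 369777/23699 ≈ 15.603)
1/(c - 40878) = 1/(369777/23699 - 40878) = 1/(-968397945/23699) = -23699/968397945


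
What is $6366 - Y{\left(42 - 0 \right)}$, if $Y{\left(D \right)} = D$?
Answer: $6324$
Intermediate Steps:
$6366 - Y{\left(42 - 0 \right)} = 6366 - \left(42 - 0\right) = 6366 - \left(42 + 0\right) = 6366 - 42 = 6324$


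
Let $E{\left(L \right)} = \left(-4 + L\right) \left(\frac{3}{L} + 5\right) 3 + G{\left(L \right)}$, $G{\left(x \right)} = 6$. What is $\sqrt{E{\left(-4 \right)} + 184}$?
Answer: $2 \sqrt{22} \approx 9.3808$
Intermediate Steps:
$E{\left(L \right)} = 6 + 3 \left(-4 + L\right) \left(5 + \frac{3}{L}\right)$ ($E{\left(L \right)} = \left(-4 + L\right) \left(\frac{3}{L} + 5\right) 3 + 6 = \left(-4 + L\right) \left(5 + \frac{3}{L}\right) 3 + 6 = 3 \left(-4 + L\right) \left(5 + \frac{3}{L}\right) + 6 = 6 + 3 \left(-4 + L\right) \left(5 + \frac{3}{L}\right)$)
$\sqrt{E{\left(-4 \right)} + 184} = \sqrt{\left(-45 - \frac{36}{-4} + 15 \left(-4\right)\right) + 184} = \sqrt{\left(-45 - -9 - 60\right) + 184} = \sqrt{\left(-45 + 9 - 60\right) + 184} = \sqrt{-96 + 184} = \sqrt{88} = 2 \sqrt{22}$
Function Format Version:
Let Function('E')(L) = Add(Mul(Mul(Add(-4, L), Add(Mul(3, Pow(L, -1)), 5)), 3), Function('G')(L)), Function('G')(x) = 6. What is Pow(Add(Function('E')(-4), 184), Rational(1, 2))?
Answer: Mul(2, Pow(22, Rational(1, 2))) ≈ 9.3808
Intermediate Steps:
Function('E')(L) = Add(6, Mul(3, Add(-4, L), Add(5, Mul(3, Pow(L, -1))))) (Function('E')(L) = Add(Mul(Mul(Add(-4, L), Add(Mul(3, Pow(L, -1)), 5)), 3), 6) = Add(Mul(Mul(Add(-4, L), Add(5, Mul(3, Pow(L, -1)))), 3), 6) = Add(Mul(3, Add(-4, L), Add(5, Mul(3, Pow(L, -1)))), 6) = Add(6, Mul(3, Add(-4, L), Add(5, Mul(3, Pow(L, -1))))))
Pow(Add(Function('E')(-4), 184), Rational(1, 2)) = Pow(Add(Add(-45, Mul(-36, Pow(-4, -1)), Mul(15, -4)), 184), Rational(1, 2)) = Pow(Add(Add(-45, Mul(-36, Rational(-1, 4)), -60), 184), Rational(1, 2)) = Pow(Add(Add(-45, 9, -60), 184), Rational(1, 2)) = Pow(Add(-96, 184), Rational(1, 2)) = Pow(88, Rational(1, 2)) = Mul(2, Pow(22, Rational(1, 2)))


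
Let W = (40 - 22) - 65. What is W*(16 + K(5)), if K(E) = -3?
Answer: -611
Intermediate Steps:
W = -47 (W = 18 - 65 = -47)
W*(16 + K(5)) = -47*(16 - 3) = -47*13 = -611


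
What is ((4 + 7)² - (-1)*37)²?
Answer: 24964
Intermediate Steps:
((4 + 7)² - (-1)*37)² = (11² - 1*(-37))² = (121 + 37)² = 158² = 24964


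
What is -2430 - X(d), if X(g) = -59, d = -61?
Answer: -2371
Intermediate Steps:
-2430 - X(d) = -2430 - 1*(-59) = -2430 + 59 = -2371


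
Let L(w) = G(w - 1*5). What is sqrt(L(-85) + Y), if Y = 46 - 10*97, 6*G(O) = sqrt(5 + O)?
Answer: sqrt(-33264 + 6*I*sqrt(85))/6 ≈ 0.025275 + 30.397*I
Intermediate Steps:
G(O) = sqrt(5 + O)/6
L(w) = sqrt(w)/6 (L(w) = sqrt(5 + (w - 1*5))/6 = sqrt(5 + (w - 5))/6 = sqrt(5 + (-5 + w))/6 = sqrt(w)/6)
Y = -924 (Y = 46 - 970 = -924)
sqrt(L(-85) + Y) = sqrt(sqrt(-85)/6 - 924) = sqrt((I*sqrt(85))/6 - 924) = sqrt(I*sqrt(85)/6 - 924) = sqrt(-924 + I*sqrt(85)/6)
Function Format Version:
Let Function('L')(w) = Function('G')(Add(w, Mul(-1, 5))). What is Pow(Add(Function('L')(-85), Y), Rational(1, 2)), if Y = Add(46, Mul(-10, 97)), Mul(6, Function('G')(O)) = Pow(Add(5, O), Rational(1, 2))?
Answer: Mul(Rational(1, 6), Pow(Add(-33264, Mul(6, I, Pow(85, Rational(1, 2)))), Rational(1, 2))) ≈ Add(0.025275, Mul(30.397, I))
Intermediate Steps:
Function('G')(O) = Mul(Rational(1, 6), Pow(Add(5, O), Rational(1, 2)))
Function('L')(w) = Mul(Rational(1, 6), Pow(w, Rational(1, 2))) (Function('L')(w) = Mul(Rational(1, 6), Pow(Add(5, Add(w, Mul(-1, 5))), Rational(1, 2))) = Mul(Rational(1, 6), Pow(Add(5, Add(w, -5)), Rational(1, 2))) = Mul(Rational(1, 6), Pow(Add(5, Add(-5, w)), Rational(1, 2))) = Mul(Rational(1, 6), Pow(w, Rational(1, 2))))
Y = -924 (Y = Add(46, -970) = -924)
Pow(Add(Function('L')(-85), Y), Rational(1, 2)) = Pow(Add(Mul(Rational(1, 6), Pow(-85, Rational(1, 2))), -924), Rational(1, 2)) = Pow(Add(Mul(Rational(1, 6), Mul(I, Pow(85, Rational(1, 2)))), -924), Rational(1, 2)) = Pow(Add(Mul(Rational(1, 6), I, Pow(85, Rational(1, 2))), -924), Rational(1, 2)) = Pow(Add(-924, Mul(Rational(1, 6), I, Pow(85, Rational(1, 2)))), Rational(1, 2))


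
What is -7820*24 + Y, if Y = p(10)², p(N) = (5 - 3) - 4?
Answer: -187676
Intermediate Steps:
p(N) = -2 (p(N) = 2 - 4 = -2)
Y = 4 (Y = (-2)² = 4)
-7820*24 + Y = -7820*24 + 4 = -187680 + 4 = -187676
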